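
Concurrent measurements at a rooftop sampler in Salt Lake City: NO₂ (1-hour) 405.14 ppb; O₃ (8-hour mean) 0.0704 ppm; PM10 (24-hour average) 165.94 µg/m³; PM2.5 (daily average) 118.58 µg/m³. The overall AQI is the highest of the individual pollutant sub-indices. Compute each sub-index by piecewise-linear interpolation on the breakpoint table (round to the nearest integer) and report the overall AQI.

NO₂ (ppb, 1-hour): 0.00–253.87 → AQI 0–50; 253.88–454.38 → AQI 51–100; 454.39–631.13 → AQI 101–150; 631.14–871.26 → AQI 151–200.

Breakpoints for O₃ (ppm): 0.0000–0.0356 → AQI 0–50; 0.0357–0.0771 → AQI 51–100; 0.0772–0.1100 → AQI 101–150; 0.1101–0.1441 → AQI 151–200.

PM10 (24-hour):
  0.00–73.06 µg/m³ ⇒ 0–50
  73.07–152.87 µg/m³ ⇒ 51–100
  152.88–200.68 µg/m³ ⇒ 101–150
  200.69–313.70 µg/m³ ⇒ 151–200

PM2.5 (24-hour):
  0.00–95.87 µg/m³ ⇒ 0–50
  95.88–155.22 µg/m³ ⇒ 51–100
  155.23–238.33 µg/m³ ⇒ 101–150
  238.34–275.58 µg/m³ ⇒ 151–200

114

NO₂: 405.14 lies in 253.88–454.38, so I_lo=51, I_hi=100, C_lo=253.88, C_hi=454.38.
(100−51)/(454.38−253.88) × (405.14−253.88) + 51 = 49/200.50 × 151.26 + 51 ≈ 87.97 → 88.
O₃ 0.0704: bracket 0.0357–0.0771 → index 51–100; slope 49/0.0414, offset 0.0347.
AQI = 51 + 49/0.0414·0.0347 ≈ 92.07 ⇒ 92.
PM10 165.94: bracket 152.88–200.68 → index 101–150; slope 49/47.80, offset 13.06.
AQI = 101 + 49/47.80·13.06 ≈ 114.39 ⇒ 114.
PM2.5: 118.58 lies in 95.88–155.22, so I_lo=51, I_hi=100, C_lo=95.88, C_hi=155.22.
(100−51)/(155.22−95.88) × (118.58−95.88) + 51 = 49/59.34 × 22.70 + 51 ≈ 69.74 → 70.
Sub-indices: NO₂→88, O₃→92, PM10→114, PM2.5→70. Overall AQI = max = 114; dominant pollutant is PM10.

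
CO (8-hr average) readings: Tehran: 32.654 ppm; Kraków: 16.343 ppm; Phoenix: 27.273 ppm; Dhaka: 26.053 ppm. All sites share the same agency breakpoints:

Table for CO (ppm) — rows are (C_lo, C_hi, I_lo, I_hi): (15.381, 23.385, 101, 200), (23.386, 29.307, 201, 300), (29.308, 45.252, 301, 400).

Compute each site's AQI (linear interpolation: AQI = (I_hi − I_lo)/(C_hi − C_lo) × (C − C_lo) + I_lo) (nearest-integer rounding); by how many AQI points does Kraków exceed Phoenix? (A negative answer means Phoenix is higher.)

Tehran 32.654: bracket 29.308–45.252 → index 301–400; slope 99/15.944, offset 3.346.
AQI = 301 + 99/15.944·3.346 ≈ 321.78 ⇒ 322.
Kraków: row 15.381–23.385 (AQI 101–200). (200−101)·(16.343−15.381)/(23.385−15.381) + 101 = 99·0.962/8.004 + 101 ≈ 112.90 → 113.
Phoenix 27.273: bracket 23.386–29.307 → index 201–300; slope 99/5.921, offset 3.887.
AQI = 201 + 99/5.921·3.887 ≈ 265.99 ⇒ 266.
Dhaka: 26.053 ∈ [23.386, 29.307] ↔ index [201, 300].
201 + (26.053−23.386)·(300−201)/(29.307−23.386) = 201 + 2.667·99/5.921 ≈ 245.59, so AQI = 246.
AQIs: Tehran=322, Kraków=113, Phoenix=266, Dhaka=246. Kraków (113) − Phoenix (266) = -153.

-153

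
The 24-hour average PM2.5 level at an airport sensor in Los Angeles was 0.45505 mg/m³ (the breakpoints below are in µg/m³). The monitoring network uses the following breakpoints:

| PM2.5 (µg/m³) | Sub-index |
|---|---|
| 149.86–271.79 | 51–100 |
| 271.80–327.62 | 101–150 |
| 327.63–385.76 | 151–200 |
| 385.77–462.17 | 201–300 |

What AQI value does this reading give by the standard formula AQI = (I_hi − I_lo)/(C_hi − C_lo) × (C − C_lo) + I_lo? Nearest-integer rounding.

Convert: 0.45505 mg/m³ = 455.05 µg/m³.
PM2.5 455.05: bracket 385.77–462.17 → index 201–300; slope 99/76.40, offset 69.28.
AQI = 201 + 99/76.40·69.28 ≈ 290.77 ⇒ 291.
AQI 291 falls in the Very Unhealthy category.

291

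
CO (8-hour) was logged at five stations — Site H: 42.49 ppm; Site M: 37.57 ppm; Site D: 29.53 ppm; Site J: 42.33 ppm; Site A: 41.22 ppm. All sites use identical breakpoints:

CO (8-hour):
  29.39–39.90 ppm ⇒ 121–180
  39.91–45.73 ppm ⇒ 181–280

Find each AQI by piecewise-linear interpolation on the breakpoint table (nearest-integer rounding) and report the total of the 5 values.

939

Site H 42.49: bracket 39.91–45.73 → index 181–280; slope 99/5.82, offset 2.58.
AQI = 181 + 99/5.82·2.58 ≈ 224.89 ⇒ 225.
Site M: 37.57 ∈ [29.39, 39.90] ↔ index [121, 180].
121 + (37.57−29.39)·(180−121)/(39.90−29.39) = 121 + 8.18·59/10.51 ≈ 166.92, so AQI = 167.
Site D: row 29.39–39.90 (AQI 121–180). (180−121)·(29.53−29.39)/(39.90−29.39) + 121 = 59·0.14/10.51 + 121 ≈ 121.79 → 122.
Site J: 42.33 lies in 39.91–45.73, so I_lo=181, I_hi=280, C_lo=39.91, C_hi=45.73.
(280−181)/(45.73−39.91) × (42.33−39.91) + 181 = 99/5.82 × 2.42 + 181 ≈ 222.16 → 222.
Site A 41.22: bracket 39.91–45.73 → index 181–280; slope 99/5.82, offset 1.31.
AQI = 181 + 99/5.82·1.31 ≈ 203.28 ⇒ 203.
AQIs: Site H=225, Site M=167, Site D=122, Site J=222, Site A=203. Sum = 225 + 167 + 122 + 222 + 203 = 939.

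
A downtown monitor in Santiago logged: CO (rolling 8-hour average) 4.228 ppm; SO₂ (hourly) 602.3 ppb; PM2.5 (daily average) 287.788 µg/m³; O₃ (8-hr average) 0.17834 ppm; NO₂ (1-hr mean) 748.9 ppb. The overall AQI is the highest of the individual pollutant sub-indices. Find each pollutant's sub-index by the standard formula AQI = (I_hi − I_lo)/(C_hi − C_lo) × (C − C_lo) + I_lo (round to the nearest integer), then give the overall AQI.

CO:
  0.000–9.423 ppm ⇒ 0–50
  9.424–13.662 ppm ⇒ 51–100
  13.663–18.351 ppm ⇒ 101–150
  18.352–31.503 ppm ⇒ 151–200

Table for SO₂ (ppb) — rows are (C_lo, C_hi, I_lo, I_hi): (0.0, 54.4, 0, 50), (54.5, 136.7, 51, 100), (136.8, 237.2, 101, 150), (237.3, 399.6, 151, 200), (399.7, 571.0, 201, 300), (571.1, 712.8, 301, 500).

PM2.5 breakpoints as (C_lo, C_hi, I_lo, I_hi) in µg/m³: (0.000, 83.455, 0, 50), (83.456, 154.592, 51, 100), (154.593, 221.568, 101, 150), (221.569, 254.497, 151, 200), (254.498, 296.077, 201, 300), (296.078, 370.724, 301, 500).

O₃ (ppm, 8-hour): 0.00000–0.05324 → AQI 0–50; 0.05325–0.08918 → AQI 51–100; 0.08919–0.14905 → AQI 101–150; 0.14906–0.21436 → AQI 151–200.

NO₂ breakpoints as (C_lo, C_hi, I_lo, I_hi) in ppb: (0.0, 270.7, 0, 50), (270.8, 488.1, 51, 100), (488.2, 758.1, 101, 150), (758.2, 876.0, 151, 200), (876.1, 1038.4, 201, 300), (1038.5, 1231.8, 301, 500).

345

CO 4.228: bracket 0.000–9.423 → index 0–50; slope 50/9.423, offset 4.228.
AQI = 0 + 50/9.423·4.228 ≈ 22.43 ⇒ 22.
SO₂: 602.3 ∈ [571.1, 712.8] ↔ index [301, 500].
301 + (602.3−571.1)·(500−301)/(712.8−571.1) = 301 + 31.2·199/141.7 ≈ 344.82, so AQI = 345.
PM2.5: 287.788 ∈ [254.498, 296.077] ↔ index [201, 300].
201 + (287.788−254.498)·(300−201)/(296.077−254.498) = 201 + 33.290·99/41.579 ≈ 280.26, so AQI = 280.
O₃: row 0.14906–0.21436 (AQI 151–200). (200−151)·(0.17834−0.14906)/(0.21436−0.14906) + 151 = 49·0.02928/0.06530 + 151 ≈ 172.97 → 173.
NO₂ 748.9: bracket 488.2–758.1 → index 101–150; slope 49/269.9, offset 260.7.
AQI = 101 + 49/269.9·260.7 ≈ 148.33 ⇒ 148.
Sub-indices: CO→22, SO₂→345, PM2.5→280, O₃→173, NO₂→148. Overall AQI = max = 345; dominant pollutant is SO₂.
AQI 345: Hazardous.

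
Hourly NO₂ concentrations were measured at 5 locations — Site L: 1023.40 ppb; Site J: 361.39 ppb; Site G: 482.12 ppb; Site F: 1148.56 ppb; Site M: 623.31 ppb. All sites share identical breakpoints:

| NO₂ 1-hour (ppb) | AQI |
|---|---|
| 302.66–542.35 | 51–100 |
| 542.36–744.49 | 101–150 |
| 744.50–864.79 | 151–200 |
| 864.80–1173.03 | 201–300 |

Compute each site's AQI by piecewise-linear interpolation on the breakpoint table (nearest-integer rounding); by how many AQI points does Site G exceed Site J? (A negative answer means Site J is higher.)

Site L: 1023.40 ∈ [864.80, 1173.03] ↔ index [201, 300].
201 + (1023.40−864.80)·(300−201)/(1173.03−864.80) = 201 + 158.60·99/308.23 ≈ 251.94, so AQI = 252.
Site J: 361.39 lies in 302.66–542.35, so I_lo=51, I_hi=100, C_lo=302.66, C_hi=542.35.
(100−51)/(542.35−302.66) × (361.39−302.66) + 51 = 49/239.69 × 58.73 + 51 ≈ 63.01 → 63.
Site G 482.12: bracket 302.66–542.35 → index 51–100; slope 49/239.69, offset 179.46.
AQI = 51 + 49/239.69·179.46 ≈ 87.69 ⇒ 88.
Site F 1148.56: bracket 864.80–1173.03 → index 201–300; slope 99/308.23, offset 283.76.
AQI = 201 + 99/308.23·283.76 ≈ 292.14 ⇒ 292.
Site M: row 542.36–744.49 (AQI 101–150). (150−101)·(623.31−542.36)/(744.49−542.36) + 101 = 49·80.95/202.13 + 101 ≈ 120.62 → 121.
AQIs: Site L=252, Site J=63, Site G=88, Site F=292, Site M=121. Site G (88) − Site J (63) = 25.

25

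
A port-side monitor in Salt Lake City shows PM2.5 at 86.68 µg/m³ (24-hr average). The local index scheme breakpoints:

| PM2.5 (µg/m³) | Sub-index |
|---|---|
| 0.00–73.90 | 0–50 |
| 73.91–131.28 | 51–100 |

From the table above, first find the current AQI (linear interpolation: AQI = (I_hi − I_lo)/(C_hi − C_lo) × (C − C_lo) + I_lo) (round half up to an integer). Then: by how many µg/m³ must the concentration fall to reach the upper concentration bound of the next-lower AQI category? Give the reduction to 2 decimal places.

PM2.5: 86.68 ∈ [73.91, 131.28] ↔ index [51, 100].
51 + (86.68−73.91)·(100−51)/(131.28−73.91) = 51 + 12.77·49/57.37 ≈ 61.91, so AQI = 62.
Current AQI 62 is in the Moderate range (51–100). The next-lower category tops out at AQI 50, whose upper concentration bound is 73.90 µg/m³.
Reduction needed = 86.68 − 73.90 = 12.78 µg/m³.

12.78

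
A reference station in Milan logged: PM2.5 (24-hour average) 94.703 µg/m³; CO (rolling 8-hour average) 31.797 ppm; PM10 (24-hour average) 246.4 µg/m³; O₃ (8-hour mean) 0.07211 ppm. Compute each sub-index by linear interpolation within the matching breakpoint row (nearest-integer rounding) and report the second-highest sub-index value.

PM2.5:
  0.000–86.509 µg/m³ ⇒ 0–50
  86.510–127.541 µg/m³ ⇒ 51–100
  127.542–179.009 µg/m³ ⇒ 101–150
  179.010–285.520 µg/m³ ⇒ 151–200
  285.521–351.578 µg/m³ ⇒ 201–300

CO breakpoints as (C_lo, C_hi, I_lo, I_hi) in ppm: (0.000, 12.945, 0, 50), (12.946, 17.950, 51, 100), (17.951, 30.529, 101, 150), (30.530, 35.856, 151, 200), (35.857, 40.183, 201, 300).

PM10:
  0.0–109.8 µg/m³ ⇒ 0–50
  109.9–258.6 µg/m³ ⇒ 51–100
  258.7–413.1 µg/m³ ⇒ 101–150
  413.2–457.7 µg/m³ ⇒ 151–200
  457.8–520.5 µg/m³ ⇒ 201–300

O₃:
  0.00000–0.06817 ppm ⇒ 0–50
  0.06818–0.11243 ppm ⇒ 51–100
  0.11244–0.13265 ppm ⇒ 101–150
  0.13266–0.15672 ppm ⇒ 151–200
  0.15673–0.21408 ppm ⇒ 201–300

PM2.5: 94.703 ∈ [86.510, 127.541] ↔ index [51, 100].
51 + (94.703−86.510)·(100−51)/(127.541−86.510) = 51 + 8.193·49/41.031 ≈ 60.78, so AQI = 61.
CO: 31.797 ∈ [30.530, 35.856] ↔ index [151, 200].
151 + (31.797−30.530)·(200−151)/(35.856−30.530) = 151 + 1.267·49/5.326 ≈ 162.66, so AQI = 163.
PM10: row 109.9–258.6 (AQI 51–100). (100−51)·(246.4−109.9)/(258.6−109.9) + 51 = 49·136.5/148.7 + 51 ≈ 95.98 → 96.
O₃: 0.07211 lies in 0.06818–0.11243, so I_lo=51, I_hi=100, C_lo=0.06818, C_hi=0.11243.
(100−51)/(0.11243−0.06818) × (0.07211−0.06818) + 51 = 49/0.04425 × 0.00393 + 51 ≈ 55.35 → 55.
Sub-indices: PM2.5→61, CO→163, PM10→96, O₃→55. Ranked high→low: 163, 96, 61, 55. Second-highest sub-index = 96.

96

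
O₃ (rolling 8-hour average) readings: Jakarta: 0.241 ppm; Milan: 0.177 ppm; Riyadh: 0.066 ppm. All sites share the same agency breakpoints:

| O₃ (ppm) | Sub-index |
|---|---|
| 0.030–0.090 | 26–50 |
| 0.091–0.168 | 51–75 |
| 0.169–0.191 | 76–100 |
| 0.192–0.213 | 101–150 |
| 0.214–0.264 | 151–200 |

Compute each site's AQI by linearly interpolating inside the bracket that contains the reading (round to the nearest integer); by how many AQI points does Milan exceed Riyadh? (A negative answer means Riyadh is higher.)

Jakarta 0.241: bracket 0.214–0.264 → index 151–200; slope 49/0.050, offset 0.027.
AQI = 151 + 49/0.050·0.027 ≈ 177.46 ⇒ 177.
Milan 0.177: bracket 0.169–0.191 → index 76–100; slope 24/0.022, offset 0.008.
AQI = 76 + 24/0.022·0.008 ≈ 84.73 ⇒ 85.
Riyadh: row 0.030–0.090 (AQI 26–50). (50−26)·(0.066−0.030)/(0.090−0.030) + 26 = 24·0.036/0.060 + 26 ≈ 40.40 → 40.
AQIs: Jakarta=177, Milan=85, Riyadh=40. Milan (85) − Riyadh (40) = 45.

45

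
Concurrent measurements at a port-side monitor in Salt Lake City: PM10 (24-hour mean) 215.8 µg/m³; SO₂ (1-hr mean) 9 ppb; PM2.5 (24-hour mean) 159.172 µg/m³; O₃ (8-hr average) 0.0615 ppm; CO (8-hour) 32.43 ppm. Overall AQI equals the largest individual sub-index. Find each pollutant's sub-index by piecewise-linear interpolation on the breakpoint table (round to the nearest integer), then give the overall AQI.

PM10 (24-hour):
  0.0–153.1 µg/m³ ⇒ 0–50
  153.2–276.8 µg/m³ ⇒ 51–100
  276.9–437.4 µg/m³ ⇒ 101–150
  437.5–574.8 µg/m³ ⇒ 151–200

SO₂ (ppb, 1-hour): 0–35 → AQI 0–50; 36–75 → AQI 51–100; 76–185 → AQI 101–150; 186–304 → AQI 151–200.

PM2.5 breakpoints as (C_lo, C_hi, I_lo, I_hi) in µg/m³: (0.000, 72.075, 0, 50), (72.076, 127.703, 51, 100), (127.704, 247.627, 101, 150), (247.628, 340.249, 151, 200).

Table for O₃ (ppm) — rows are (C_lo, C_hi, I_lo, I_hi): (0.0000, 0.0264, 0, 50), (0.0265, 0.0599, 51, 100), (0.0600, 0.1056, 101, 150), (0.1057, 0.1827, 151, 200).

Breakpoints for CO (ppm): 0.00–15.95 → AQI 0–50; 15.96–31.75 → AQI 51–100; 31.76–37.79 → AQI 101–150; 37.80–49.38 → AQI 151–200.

PM10: 215.8 lies in 153.2–276.8, so I_lo=51, I_hi=100, C_lo=153.2, C_hi=276.8.
(100−51)/(276.8−153.2) × (215.8−153.2) + 51 = 49/123.6 × 62.6 + 51 ≈ 75.82 → 76.
SO₂ 9: bracket 0–35 → index 0–50; slope 50/35, offset 9.
AQI = 0 + 50/35·9 ≈ 12.86 ⇒ 13.
PM2.5 159.172: bracket 127.704–247.627 → index 101–150; slope 49/119.923, offset 31.468.
AQI = 101 + 49/119.923·31.468 ≈ 113.86 ⇒ 114.
O₃: 0.0615 ∈ [0.0600, 0.1056] ↔ index [101, 150].
101 + (0.0615−0.0600)·(150−101)/(0.1056−0.0600) = 101 + 0.0015·49/0.0456 ≈ 102.61, so AQI = 103.
CO: row 31.76–37.79 (AQI 101–150). (150−101)·(32.43−31.76)/(37.79−31.76) + 101 = 49·0.67/6.03 + 101 ≈ 106.44 → 106.
Sub-indices: PM10→76, SO₂→13, PM2.5→114, O₃→103, CO→106. Overall AQI = max = 114; dominant pollutant is PM2.5.

114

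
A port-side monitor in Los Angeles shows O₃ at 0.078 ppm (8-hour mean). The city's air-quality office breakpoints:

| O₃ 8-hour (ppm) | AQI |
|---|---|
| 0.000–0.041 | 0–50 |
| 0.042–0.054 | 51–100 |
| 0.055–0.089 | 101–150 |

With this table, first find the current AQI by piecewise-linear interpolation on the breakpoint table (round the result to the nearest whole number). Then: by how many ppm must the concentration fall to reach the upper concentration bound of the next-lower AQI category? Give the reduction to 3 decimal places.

0.024

O₃: 0.078 lies in 0.055–0.089, so I_lo=101, I_hi=150, C_lo=0.055, C_hi=0.089.
(150−101)/(0.089−0.055) × (0.078−0.055) + 101 = 49/0.034 × 0.023 + 101 ≈ 134.15 → 134.
Current AQI 134 is in the Unhealthy for Sensitive Groups range (101–150). The next-lower category tops out at AQI 100, whose upper concentration bound is 0.054 ppm.
Reduction needed = 0.078 − 0.054 = 0.024 ppm.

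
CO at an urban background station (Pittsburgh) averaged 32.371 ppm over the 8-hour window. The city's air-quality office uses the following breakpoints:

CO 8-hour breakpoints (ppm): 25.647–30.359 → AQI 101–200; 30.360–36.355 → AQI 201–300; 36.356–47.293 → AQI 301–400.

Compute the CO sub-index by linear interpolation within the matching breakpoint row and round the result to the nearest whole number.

234

CO 32.371: bracket 30.360–36.355 → index 201–300; slope 99/5.995, offset 2.011.
AQI = 201 + 99/5.995·2.011 ≈ 234.21 ⇒ 234.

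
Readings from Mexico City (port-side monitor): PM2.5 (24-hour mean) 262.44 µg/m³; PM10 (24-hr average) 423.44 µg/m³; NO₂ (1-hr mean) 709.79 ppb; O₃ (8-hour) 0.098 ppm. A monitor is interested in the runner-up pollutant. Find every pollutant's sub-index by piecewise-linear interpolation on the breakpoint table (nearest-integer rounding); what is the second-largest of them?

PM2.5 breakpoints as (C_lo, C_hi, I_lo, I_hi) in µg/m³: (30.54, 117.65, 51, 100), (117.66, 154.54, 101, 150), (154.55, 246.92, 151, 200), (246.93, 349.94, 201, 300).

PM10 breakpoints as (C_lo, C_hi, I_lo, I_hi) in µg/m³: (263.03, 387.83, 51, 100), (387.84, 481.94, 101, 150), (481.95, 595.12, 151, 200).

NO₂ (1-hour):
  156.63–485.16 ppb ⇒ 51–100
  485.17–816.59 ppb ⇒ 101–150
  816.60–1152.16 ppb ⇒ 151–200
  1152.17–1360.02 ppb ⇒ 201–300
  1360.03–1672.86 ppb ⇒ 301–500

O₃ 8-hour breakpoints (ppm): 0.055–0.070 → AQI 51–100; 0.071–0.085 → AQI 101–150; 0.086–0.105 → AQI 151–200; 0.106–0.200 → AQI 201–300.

PM2.5 262.44: bracket 246.93–349.94 → index 201–300; slope 99/103.01, offset 15.51.
AQI = 201 + 99/103.01·15.51 ≈ 215.91 ⇒ 216.
PM10: row 387.84–481.94 (AQI 101–150). (150−101)·(423.44−387.84)/(481.94−387.84) + 101 = 49·35.60/94.10 + 101 ≈ 119.54 → 120.
NO₂ 709.79: bracket 485.17–816.59 → index 101–150; slope 49/331.42, offset 224.62.
AQI = 101 + 49/331.42·224.62 ≈ 134.21 ⇒ 134.
O₃: row 0.086–0.105 (AQI 151–200). (200−151)·(0.098−0.086)/(0.105−0.086) + 151 = 49·0.012/0.019 + 151 ≈ 181.95 → 182.
Sub-indices: PM2.5→216, PM10→120, NO₂→134, O₃→182. Ranked high→low: 216, 182, 134, 120. Second-highest sub-index = 182.

182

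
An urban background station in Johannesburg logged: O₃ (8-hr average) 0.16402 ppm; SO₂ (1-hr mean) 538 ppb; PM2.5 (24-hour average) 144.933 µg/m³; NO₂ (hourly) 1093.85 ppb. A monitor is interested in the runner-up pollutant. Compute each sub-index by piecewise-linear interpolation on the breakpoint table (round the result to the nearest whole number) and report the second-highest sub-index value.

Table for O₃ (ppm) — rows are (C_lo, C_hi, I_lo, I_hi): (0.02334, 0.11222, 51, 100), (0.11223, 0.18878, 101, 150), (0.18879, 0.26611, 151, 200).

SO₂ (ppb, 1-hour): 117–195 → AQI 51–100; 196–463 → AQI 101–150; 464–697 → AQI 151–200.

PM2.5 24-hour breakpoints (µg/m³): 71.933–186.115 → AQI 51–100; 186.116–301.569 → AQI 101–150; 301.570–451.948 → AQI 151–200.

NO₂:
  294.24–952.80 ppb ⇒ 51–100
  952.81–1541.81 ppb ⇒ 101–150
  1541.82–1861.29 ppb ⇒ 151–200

O₃ 0.16402: bracket 0.11223–0.18878 → index 101–150; slope 49/0.07655, offset 0.05179.
AQI = 101 + 49/0.07655·0.05179 ≈ 134.15 ⇒ 134.
SO₂: 538 lies in 464–697, so I_lo=151, I_hi=200, C_lo=464, C_hi=697.
(200−151)/(697−464) × (538−464) + 151 = 49/233 × 74 + 151 ≈ 166.56 → 167.
PM2.5: 144.933 lies in 71.933–186.115, so I_lo=51, I_hi=100, C_lo=71.933, C_hi=186.115.
(100−51)/(186.115−71.933) × (144.933−71.933) + 51 = 49/114.182 × 73.000 + 51 ≈ 82.33 → 82.
NO₂: row 952.81–1541.81 (AQI 101–150). (150−101)·(1093.85−952.81)/(1541.81−952.81) + 101 = 49·141.04/589.00 + 101 ≈ 112.73 → 113.
Sub-indices: O₃→134, SO₂→167, PM2.5→82, NO₂→113. Ranked high→low: 167, 134, 113, 82. Second-highest sub-index = 134.

134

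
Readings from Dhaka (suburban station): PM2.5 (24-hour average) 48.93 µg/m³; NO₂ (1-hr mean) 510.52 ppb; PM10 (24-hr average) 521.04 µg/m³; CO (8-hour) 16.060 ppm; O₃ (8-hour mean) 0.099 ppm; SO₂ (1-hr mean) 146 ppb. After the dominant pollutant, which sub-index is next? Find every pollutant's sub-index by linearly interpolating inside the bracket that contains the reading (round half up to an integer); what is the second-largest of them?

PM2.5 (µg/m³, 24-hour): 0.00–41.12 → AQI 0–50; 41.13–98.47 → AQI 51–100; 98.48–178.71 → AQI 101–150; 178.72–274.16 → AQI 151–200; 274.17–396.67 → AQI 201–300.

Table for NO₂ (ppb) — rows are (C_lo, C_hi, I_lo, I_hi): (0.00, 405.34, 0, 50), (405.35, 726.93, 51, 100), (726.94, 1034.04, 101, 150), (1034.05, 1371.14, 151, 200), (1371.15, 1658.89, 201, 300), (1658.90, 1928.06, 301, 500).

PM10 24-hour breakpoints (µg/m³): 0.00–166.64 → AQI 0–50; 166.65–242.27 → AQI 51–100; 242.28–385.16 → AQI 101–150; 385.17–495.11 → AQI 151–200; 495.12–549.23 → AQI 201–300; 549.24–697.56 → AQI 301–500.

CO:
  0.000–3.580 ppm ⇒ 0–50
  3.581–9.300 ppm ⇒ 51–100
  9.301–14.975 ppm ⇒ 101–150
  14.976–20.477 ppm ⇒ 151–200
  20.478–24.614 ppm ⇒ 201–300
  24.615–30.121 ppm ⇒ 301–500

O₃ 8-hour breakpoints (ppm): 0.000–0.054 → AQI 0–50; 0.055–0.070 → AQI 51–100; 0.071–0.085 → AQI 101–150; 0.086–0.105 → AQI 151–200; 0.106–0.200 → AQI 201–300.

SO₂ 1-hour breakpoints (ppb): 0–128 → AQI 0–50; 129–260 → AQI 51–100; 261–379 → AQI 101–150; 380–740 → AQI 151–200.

185

PM2.5 48.93: bracket 41.13–98.47 → index 51–100; slope 49/57.34, offset 7.80.
AQI = 51 + 49/57.34·7.80 ≈ 57.67 ⇒ 58.
NO₂: 510.52 lies in 405.35–726.93, so I_lo=51, I_hi=100, C_lo=405.35, C_hi=726.93.
(100−51)/(726.93−405.35) × (510.52−405.35) + 51 = 49/321.58 × 105.17 + 51 ≈ 67.03 → 67.
PM10: row 495.12–549.23 (AQI 201–300). (300−201)·(521.04−495.12)/(549.23−495.12) + 201 = 99·25.92/54.11 + 201 ≈ 248.42 → 248.
CO: 16.060 lies in 14.976–20.477, so I_lo=151, I_hi=200, C_lo=14.976, C_hi=20.477.
(200−151)/(20.477−14.976) × (16.060−14.976) + 151 = 49/5.501 × 1.084 + 151 ≈ 160.66 → 161.
O₃ 0.099: bracket 0.086–0.105 → index 151–200; slope 49/0.019, offset 0.013.
AQI = 151 + 49/0.019·0.013 ≈ 184.53 ⇒ 185.
SO₂ 146: bracket 129–260 → index 51–100; slope 49/131, offset 17.
AQI = 51 + 49/131·17 ≈ 57.36 ⇒ 57.
Sub-indices: PM2.5→58, NO₂→67, PM10→248, CO→161, O₃→185, SO₂→57. Ranked high→low: 248, 185, 161, 67, 58, 57. Second-highest sub-index = 185.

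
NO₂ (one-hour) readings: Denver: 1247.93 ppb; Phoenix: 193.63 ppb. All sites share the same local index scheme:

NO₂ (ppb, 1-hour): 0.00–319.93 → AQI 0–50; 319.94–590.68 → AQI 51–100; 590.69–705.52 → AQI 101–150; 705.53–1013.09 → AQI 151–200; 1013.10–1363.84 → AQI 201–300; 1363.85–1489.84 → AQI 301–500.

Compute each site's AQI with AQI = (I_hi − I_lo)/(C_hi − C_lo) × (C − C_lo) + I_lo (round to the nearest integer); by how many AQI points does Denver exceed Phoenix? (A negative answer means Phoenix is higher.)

Denver: row 1013.10–1363.84 (AQI 201–300). (300−201)·(1247.93−1013.10)/(1363.84−1013.10) + 201 = 99·234.83/350.74 + 201 ≈ 267.28 → 267.
Phoenix: 193.63 lies in 0.00–319.93, so I_lo=0, I_hi=50, C_lo=0.00, C_hi=319.93.
(50−0)/(319.93−0.00) × (193.63−0.00) + 0 = 50/319.93 × 193.63 + 0 ≈ 30.26 → 30.
AQIs: Denver=267, Phoenix=30. Denver (267) − Phoenix (30) = 237.

237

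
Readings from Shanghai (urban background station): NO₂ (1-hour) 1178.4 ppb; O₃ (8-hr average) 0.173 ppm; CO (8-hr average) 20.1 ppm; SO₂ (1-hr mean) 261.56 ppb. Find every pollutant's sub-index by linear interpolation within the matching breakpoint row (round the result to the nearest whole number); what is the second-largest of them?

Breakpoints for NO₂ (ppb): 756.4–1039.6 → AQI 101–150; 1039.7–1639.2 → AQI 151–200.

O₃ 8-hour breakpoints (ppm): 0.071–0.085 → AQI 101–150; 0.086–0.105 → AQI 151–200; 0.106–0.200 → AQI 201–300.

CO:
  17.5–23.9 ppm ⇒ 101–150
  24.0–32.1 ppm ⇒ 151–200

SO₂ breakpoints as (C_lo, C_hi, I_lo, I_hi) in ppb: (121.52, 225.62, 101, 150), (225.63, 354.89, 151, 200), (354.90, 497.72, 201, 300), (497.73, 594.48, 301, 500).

165

NO₂ 1178.4: bracket 1039.7–1639.2 → index 151–200; slope 49/599.5, offset 138.7.
AQI = 151 + 49/599.5·138.7 ≈ 162.34 ⇒ 162.
O₃: 0.173 lies in 0.106–0.200, so I_lo=201, I_hi=300, C_lo=0.106, C_hi=0.200.
(300−201)/(0.200−0.106) × (0.173−0.106) + 201 = 99/0.094 × 0.067 + 201 ≈ 271.56 → 272.
CO 20.1: bracket 17.5–23.9 → index 101–150; slope 49/6.4, offset 2.6.
AQI = 101 + 49/6.4·2.6 ≈ 120.91 ⇒ 121.
SO₂: 261.56 lies in 225.63–354.89, so I_lo=151, I_hi=200, C_lo=225.63, C_hi=354.89.
(200−151)/(354.89−225.63) × (261.56−225.63) + 151 = 49/129.26 × 35.93 + 151 ≈ 164.62 → 165.
Sub-indices: NO₂→162, O₃→272, CO→121, SO₂→165. Ranked high→low: 272, 165, 162, 121. Second-highest sub-index = 165.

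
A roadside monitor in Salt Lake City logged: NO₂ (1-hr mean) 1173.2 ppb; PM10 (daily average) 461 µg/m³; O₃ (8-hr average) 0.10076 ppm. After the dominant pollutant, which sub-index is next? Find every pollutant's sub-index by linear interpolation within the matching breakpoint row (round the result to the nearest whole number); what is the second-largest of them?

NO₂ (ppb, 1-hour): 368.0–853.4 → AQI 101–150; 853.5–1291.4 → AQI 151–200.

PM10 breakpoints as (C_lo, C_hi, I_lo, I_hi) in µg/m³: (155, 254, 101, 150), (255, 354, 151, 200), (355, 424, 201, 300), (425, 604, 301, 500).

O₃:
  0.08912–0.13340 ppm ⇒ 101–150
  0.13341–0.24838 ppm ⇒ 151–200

NO₂: row 853.5–1291.4 (AQI 151–200). (200−151)·(1173.2−853.5)/(1291.4−853.5) + 151 = 49·319.7/437.9 + 151 ≈ 186.77 → 187.
PM10: row 425–604 (AQI 301–500). (500−301)·(461−425)/(604−425) + 301 = 199·36/179 + 301 ≈ 341.02 → 341.
O₃: 0.10076 lies in 0.08912–0.13340, so I_lo=101, I_hi=150, C_lo=0.08912, C_hi=0.13340.
(150−101)/(0.13340−0.08912) × (0.10076−0.08912) + 101 = 49/0.04428 × 0.01164 + 101 ≈ 113.88 → 114.
Sub-indices: NO₂→187, PM10→341, O₃→114. Ranked high→low: 341, 187, 114. Second-highest sub-index = 187.

187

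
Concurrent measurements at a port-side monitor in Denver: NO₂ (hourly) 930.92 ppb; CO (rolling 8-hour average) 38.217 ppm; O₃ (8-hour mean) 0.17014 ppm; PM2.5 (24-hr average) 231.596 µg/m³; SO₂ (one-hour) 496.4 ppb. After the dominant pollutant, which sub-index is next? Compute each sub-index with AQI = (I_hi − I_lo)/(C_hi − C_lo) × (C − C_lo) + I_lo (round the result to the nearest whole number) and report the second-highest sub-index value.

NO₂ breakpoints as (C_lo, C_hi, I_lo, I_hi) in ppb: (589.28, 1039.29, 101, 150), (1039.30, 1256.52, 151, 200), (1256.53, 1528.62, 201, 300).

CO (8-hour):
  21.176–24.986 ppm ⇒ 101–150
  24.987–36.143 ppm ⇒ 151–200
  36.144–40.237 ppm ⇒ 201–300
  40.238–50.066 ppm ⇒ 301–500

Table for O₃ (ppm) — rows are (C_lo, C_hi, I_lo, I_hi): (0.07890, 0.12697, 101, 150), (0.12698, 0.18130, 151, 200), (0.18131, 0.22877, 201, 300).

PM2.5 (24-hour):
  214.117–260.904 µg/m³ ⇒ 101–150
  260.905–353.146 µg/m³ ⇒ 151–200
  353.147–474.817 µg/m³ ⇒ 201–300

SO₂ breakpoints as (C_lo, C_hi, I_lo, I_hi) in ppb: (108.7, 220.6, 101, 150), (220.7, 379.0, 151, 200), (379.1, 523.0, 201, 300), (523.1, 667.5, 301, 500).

251

NO₂ 930.92: bracket 589.28–1039.29 → index 101–150; slope 49/450.01, offset 341.64.
AQI = 101 + 49/450.01·341.64 ≈ 138.20 ⇒ 138.
CO 38.217: bracket 36.144–40.237 → index 201–300; slope 99/4.093, offset 2.073.
AQI = 201 + 99/4.093·2.073 ≈ 251.14 ⇒ 251.
O₃: row 0.12698–0.18130 (AQI 151–200). (200−151)·(0.17014−0.12698)/(0.18130−0.12698) + 151 = 49·0.04316/0.05432 + 151 ≈ 189.93 → 190.
PM2.5 231.596: bracket 214.117–260.904 → index 101–150; slope 49/46.787, offset 17.479.
AQI = 101 + 49/46.787·17.479 ≈ 119.31 ⇒ 119.
SO₂: 496.4 ∈ [379.1, 523.0] ↔ index [201, 300].
201 + (496.4−379.1)·(300−201)/(523.0−379.1) = 201 + 117.3·99/143.9 ≈ 281.70, so AQI = 282.
Sub-indices: NO₂→138, CO→251, O₃→190, PM2.5→119, SO₂→282. Ranked high→low: 282, 251, 190, 138, 119. Second-highest sub-index = 251.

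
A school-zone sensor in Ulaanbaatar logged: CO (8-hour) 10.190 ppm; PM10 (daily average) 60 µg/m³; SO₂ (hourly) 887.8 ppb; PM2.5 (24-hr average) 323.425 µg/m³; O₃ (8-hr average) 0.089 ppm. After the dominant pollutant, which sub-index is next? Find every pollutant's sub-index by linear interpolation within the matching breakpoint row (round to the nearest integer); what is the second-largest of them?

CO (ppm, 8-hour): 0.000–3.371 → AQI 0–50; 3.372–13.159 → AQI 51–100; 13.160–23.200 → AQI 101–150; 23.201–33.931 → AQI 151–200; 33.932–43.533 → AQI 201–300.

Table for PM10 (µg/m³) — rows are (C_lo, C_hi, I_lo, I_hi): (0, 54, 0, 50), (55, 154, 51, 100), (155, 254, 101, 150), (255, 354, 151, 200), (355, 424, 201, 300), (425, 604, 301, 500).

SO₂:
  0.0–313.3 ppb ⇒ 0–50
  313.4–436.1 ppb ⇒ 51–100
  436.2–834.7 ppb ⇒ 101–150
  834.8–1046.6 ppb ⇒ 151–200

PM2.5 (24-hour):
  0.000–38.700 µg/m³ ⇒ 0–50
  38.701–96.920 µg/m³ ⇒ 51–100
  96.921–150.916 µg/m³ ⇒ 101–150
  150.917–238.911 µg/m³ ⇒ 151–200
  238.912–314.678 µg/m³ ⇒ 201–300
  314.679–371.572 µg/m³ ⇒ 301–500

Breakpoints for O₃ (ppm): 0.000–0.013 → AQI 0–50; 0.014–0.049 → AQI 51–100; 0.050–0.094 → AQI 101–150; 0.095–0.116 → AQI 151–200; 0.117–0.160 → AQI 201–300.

163

CO: 10.190 ∈ [3.372, 13.159] ↔ index [51, 100].
51 + (10.190−3.372)·(100−51)/(13.159−3.372) = 51 + 6.818·49/9.787 ≈ 85.14, so AQI = 85.
PM10: 60 ∈ [55, 154] ↔ index [51, 100].
51 + (60−55)·(100−51)/(154−55) = 51 + 5·49/99 ≈ 53.47, so AQI = 53.
SO₂: 887.8 lies in 834.8–1046.6, so I_lo=151, I_hi=200, C_lo=834.8, C_hi=1046.6.
(200−151)/(1046.6−834.8) × (887.8−834.8) + 151 = 49/211.8 × 53.0 + 151 ≈ 163.26 → 163.
PM2.5: row 314.679–371.572 (AQI 301–500). (500−301)·(323.425−314.679)/(371.572−314.679) + 301 = 199·8.746/56.893 + 301 ≈ 331.59 → 332.
O₃ 0.089: bracket 0.050–0.094 → index 101–150; slope 49/0.044, offset 0.039.
AQI = 101 + 49/0.044·0.039 ≈ 144.43 ⇒ 144.
Sub-indices: CO→85, PM10→53, SO₂→163, PM2.5→332, O₃→144. Ranked high→low: 332, 163, 144, 85, 53. Second-highest sub-index = 163.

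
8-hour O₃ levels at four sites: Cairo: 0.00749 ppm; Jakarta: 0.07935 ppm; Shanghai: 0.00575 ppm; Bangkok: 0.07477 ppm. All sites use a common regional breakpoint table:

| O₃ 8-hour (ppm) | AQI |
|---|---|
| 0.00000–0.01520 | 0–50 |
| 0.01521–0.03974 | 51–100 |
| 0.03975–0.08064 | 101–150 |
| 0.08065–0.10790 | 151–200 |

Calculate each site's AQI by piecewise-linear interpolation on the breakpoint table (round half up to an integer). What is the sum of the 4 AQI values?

Cairo 0.00749: bracket 0.00000–0.01520 → index 0–50; slope 50/0.01520, offset 0.00749.
AQI = 0 + 50/0.01520·0.00749 ≈ 24.64 ⇒ 25.
Jakarta: 0.07935 lies in 0.03975–0.08064, so I_lo=101, I_hi=150, C_lo=0.03975, C_hi=0.08064.
(150−101)/(0.08064−0.03975) × (0.07935−0.03975) + 101 = 49/0.04089 × 0.03960 + 101 ≈ 148.45 → 148.
Shanghai: 0.00575 ∈ [0.00000, 0.01520] ↔ index [0, 50].
0 + (0.00575−0.00000)·(50−0)/(0.01520−0.00000) = 0 + 0.00575·50/0.01520 ≈ 18.91, so AQI = 19.
Bangkok: 0.07477 lies in 0.03975–0.08064, so I_lo=101, I_hi=150, C_lo=0.03975, C_hi=0.08064.
(150−101)/(0.08064−0.03975) × (0.07477−0.03975) + 101 = 49/0.04089 × 0.03502 + 101 ≈ 142.97 → 143.
AQIs: Cairo=25, Jakarta=148, Shanghai=19, Bangkok=143. Sum = 25 + 148 + 19 + 143 = 335.

335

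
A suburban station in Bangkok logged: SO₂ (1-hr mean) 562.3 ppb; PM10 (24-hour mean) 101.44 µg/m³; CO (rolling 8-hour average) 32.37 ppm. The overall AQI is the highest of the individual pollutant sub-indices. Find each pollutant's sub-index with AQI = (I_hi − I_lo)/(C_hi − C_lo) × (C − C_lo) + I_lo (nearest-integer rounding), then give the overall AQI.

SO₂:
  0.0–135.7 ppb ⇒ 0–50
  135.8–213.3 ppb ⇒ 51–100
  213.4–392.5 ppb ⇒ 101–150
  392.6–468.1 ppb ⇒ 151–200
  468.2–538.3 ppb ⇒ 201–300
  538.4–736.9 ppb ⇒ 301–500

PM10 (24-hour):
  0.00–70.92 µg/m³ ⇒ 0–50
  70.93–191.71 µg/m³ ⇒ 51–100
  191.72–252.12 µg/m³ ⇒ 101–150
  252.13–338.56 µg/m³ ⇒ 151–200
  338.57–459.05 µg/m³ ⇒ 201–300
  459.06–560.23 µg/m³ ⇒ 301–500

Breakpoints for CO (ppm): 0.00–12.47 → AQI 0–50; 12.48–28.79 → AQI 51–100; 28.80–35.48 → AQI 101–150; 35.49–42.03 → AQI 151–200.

SO₂ 562.3: bracket 538.4–736.9 → index 301–500; slope 199/198.5, offset 23.9.
AQI = 301 + 199/198.5·23.9 ≈ 324.96 ⇒ 325.
PM10: 101.44 ∈ [70.93, 191.71] ↔ index [51, 100].
51 + (101.44−70.93)·(100−51)/(191.71−70.93) = 51 + 30.51·49/120.78 ≈ 63.38, so AQI = 63.
CO: 32.37 lies in 28.80–35.48, so I_lo=101, I_hi=150, C_lo=28.80, C_hi=35.48.
(150−101)/(35.48−28.80) × (32.37−28.80) + 101 = 49/6.68 × 3.57 + 101 ≈ 127.19 → 127.
Sub-indices: SO₂→325, PM10→63, CO→127. Overall AQI = max = 325; dominant pollutant is SO₂.

325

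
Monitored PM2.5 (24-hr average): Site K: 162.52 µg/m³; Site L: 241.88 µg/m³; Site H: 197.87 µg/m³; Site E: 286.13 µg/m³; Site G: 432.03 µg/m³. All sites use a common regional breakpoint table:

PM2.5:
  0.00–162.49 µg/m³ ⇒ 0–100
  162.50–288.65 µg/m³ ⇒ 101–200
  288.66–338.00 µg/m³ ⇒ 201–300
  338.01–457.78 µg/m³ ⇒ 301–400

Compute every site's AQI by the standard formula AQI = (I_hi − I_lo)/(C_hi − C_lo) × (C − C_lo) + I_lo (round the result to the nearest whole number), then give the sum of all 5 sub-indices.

Site K 162.52: bracket 162.50–288.65 → index 101–200; slope 99/126.15, offset 0.02.
AQI = 101 + 99/126.15·0.02 ≈ 101.02 ⇒ 101.
Site L 241.88: bracket 162.50–288.65 → index 101–200; slope 99/126.15, offset 79.38.
AQI = 101 + 99/126.15·79.38 ≈ 163.30 ⇒ 163.
Site H: 197.87 lies in 162.50–288.65, so I_lo=101, I_hi=200, C_lo=162.50, C_hi=288.65.
(200−101)/(288.65−162.50) × (197.87−162.50) + 101 = 99/126.15 × 35.37 + 101 ≈ 128.76 → 129.
Site E: row 162.50–288.65 (AQI 101–200). (200−101)·(286.13−162.50)/(288.65−162.50) + 101 = 99·123.63/126.15 + 101 ≈ 198.02 → 198.
Site G 432.03: bracket 338.01–457.78 → index 301–400; slope 99/119.77, offset 94.02.
AQI = 301 + 99/119.77·94.02 ≈ 378.72 ⇒ 379.
AQIs: Site K=101, Site L=163, Site H=129, Site E=198, Site G=379. Sum = 101 + 163 + 129 + 198 + 379 = 970.

970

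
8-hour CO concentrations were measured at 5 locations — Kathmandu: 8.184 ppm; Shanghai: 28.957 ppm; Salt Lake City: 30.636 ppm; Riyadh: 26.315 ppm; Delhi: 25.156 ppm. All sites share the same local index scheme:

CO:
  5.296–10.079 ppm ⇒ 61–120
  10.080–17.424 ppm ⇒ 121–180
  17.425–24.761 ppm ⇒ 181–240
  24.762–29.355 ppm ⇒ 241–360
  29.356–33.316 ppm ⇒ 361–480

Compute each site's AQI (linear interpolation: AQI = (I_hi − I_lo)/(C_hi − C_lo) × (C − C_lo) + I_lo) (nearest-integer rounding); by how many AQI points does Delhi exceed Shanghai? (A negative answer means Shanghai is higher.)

Kathmandu: row 5.296–10.079 (AQI 61–120). (120−61)·(8.184−5.296)/(10.079−5.296) + 61 = 59·2.888/4.783 + 61 ≈ 96.62 → 97.
Shanghai: 28.957 lies in 24.762–29.355, so I_lo=241, I_hi=360, C_lo=24.762, C_hi=29.355.
(360−241)/(29.355−24.762) × (28.957−24.762) + 241 = 119/4.593 × 4.195 + 241 ≈ 349.69 → 350.
Salt Lake City: 30.636 ∈ [29.356, 33.316] ↔ index [361, 480].
361 + (30.636−29.356)·(480−361)/(33.316−29.356) = 361 + 1.280·119/3.960 ≈ 399.46, so AQI = 399.
Riyadh 26.315: bracket 24.762–29.355 → index 241–360; slope 119/4.593, offset 1.553.
AQI = 241 + 119/4.593·1.553 ≈ 281.24 ⇒ 281.
Delhi 25.156: bracket 24.762–29.355 → index 241–360; slope 119/4.593, offset 0.394.
AQI = 241 + 119/4.593·0.394 ≈ 251.21 ⇒ 251.
AQIs: Kathmandu=97, Shanghai=350, Salt Lake City=399, Riyadh=281, Delhi=251. Delhi (251) − Shanghai (350) = -99.

-99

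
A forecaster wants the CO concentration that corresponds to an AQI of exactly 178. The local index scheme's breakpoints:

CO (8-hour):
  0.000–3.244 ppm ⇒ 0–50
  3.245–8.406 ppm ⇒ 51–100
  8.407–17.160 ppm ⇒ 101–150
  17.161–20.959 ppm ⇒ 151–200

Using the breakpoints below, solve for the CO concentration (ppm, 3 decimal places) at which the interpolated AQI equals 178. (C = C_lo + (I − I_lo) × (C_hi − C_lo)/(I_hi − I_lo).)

19.254

AQI 178 lies in the 151–200 band, which corresponds to 17.161–20.959 ppm.
C = 17.161 + (178−151)×(20.959−17.161)/(200−151) = 17.161 + 27×3.798/49 ≈ 19.25378 ppm → 19.254 ppm to 3 dp.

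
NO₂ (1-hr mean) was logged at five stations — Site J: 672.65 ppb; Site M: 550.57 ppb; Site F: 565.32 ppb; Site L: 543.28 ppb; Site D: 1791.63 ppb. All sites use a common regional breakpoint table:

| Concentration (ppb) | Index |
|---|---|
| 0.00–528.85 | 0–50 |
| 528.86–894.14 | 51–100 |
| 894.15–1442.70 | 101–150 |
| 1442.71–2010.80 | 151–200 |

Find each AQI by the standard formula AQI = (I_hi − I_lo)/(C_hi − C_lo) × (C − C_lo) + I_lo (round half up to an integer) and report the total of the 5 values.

Site J: 672.65 lies in 528.86–894.14, so I_lo=51, I_hi=100, C_lo=528.86, C_hi=894.14.
(100−51)/(894.14−528.86) × (672.65−528.86) + 51 = 49/365.28 × 143.79 + 51 ≈ 70.29 → 70.
Site M: row 528.86–894.14 (AQI 51–100). (100−51)·(550.57−528.86)/(894.14−528.86) + 51 = 49·21.71/365.28 + 51 ≈ 53.91 → 54.
Site F: row 528.86–894.14 (AQI 51–100). (100−51)·(565.32−528.86)/(894.14−528.86) + 51 = 49·36.46/365.28 + 51 ≈ 55.89 → 56.
Site L: 543.28 ∈ [528.86, 894.14] ↔ index [51, 100].
51 + (543.28−528.86)·(100−51)/(894.14−528.86) = 51 + 14.42·49/365.28 ≈ 52.93, so AQI = 53.
Site D: 1791.63 ∈ [1442.71, 2010.80] ↔ index [151, 200].
151 + (1791.63−1442.71)·(200−151)/(2010.80−1442.71) = 151 + 348.92·49/568.09 ≈ 181.10, so AQI = 181.
AQIs: Site J=70, Site M=54, Site F=56, Site L=53, Site D=181. Sum = 70 + 54 + 56 + 53 + 181 = 414.

414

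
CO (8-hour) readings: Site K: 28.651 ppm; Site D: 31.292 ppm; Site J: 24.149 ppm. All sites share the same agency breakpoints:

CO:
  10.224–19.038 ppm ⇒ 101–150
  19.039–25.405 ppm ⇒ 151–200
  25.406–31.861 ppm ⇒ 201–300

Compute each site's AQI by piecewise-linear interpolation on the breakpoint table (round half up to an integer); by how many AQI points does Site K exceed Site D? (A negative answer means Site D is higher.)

Site K 28.651: bracket 25.406–31.861 → index 201–300; slope 99/6.455, offset 3.245.
AQI = 201 + 99/6.455·3.245 ≈ 250.77 ⇒ 251.
Site D: 31.292 ∈ [25.406, 31.861] ↔ index [201, 300].
201 + (31.292−25.406)·(300−201)/(31.861−25.406) = 201 + 5.886·99/6.455 ≈ 291.27, so AQI = 291.
Site J: row 19.039–25.405 (AQI 151–200). (200−151)·(24.149−19.039)/(25.405−19.039) + 151 = 49·5.110/6.366 + 151 ≈ 190.33 → 190.
AQIs: Site K=251, Site D=291, Site J=190. Site K (251) − Site D (291) = -40.

-40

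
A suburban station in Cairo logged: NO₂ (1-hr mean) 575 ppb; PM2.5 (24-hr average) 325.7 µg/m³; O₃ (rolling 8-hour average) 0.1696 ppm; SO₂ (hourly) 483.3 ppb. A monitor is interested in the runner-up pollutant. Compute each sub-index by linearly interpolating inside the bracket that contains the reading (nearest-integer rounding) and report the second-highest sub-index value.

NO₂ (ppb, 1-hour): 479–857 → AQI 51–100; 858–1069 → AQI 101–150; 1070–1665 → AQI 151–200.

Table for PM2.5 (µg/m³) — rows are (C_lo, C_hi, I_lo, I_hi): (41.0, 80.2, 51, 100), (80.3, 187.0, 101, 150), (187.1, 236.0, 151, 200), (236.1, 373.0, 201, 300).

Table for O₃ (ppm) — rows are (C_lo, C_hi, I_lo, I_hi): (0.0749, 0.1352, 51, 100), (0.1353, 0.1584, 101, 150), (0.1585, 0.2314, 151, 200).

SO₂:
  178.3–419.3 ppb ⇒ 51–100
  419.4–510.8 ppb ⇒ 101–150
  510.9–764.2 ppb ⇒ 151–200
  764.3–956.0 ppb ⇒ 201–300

158

NO₂ 575: bracket 479–857 → index 51–100; slope 49/378, offset 96.
AQI = 51 + 49/378·96 ≈ 63.44 ⇒ 63.
PM2.5: 325.7 ∈ [236.1, 373.0] ↔ index [201, 300].
201 + (325.7−236.1)·(300−201)/(373.0−236.1) = 201 + 89.6·99/136.9 ≈ 265.79, so AQI = 266.
O₃ 0.1696: bracket 0.1585–0.2314 → index 151–200; slope 49/0.0729, offset 0.0111.
AQI = 151 + 49/0.0729·0.0111 ≈ 158.46 ⇒ 158.
SO₂: 483.3 ∈ [419.4, 510.8] ↔ index [101, 150].
101 + (483.3−419.4)·(150−101)/(510.8−419.4) = 101 + 63.9·49/91.4 ≈ 135.26, so AQI = 135.
Sub-indices: NO₂→63, PM2.5→266, O₃→158, SO₂→135. Ranked high→low: 266, 158, 135, 63. Second-highest sub-index = 158.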